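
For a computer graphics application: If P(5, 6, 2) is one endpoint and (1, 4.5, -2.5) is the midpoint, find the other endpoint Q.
Q = (2×1 - 5, 2×4.5 - 6, 2×(-2.5) - 2) = (-3, 3, -7)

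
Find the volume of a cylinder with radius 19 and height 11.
Volume = pi * r² * h
Volume = pi * 19² * 11
Volume = pi * 361 * 11
Volume = pi * 3971
Volume = 12475.26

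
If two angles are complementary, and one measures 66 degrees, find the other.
Complementary angles sum to 90 degrees.
Other angle = 90 - 66
Other angle = 24 degrees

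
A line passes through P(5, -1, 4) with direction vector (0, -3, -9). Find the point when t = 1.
P(1) = (5 + 0(1), -1 + (-3)(1), 4 + (-9)(1)) = (5, -4, -5)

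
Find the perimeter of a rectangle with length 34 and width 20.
Perimeter = 2 * (length + width)
Perimeter = 2 * (34 + 20)
Perimeter = 2 * 54
Perimeter = 108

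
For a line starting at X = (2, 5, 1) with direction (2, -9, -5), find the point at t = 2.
P(2) = (2 + 2(2), 5 + (-9)(2), 1 + (-5)(2)) = (6, -13, -9)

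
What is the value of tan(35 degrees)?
tan(35 degrees) = 0.7002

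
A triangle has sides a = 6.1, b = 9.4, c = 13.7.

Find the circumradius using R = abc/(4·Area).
s = (a+b+c)/2 = 14.6
Area = √(s(s-a)(s-b)(s-c)) = √(14.6·8.5·5.2·0.9) = 24.0995
R = abc/(4·Area) = (6.1·9.4·13.7)/(4·24.0995) = 785.558/96.398 = 8.149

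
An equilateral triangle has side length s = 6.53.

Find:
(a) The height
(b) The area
(a) Height h = s·√3/2 = 6.53·√3/2 = 5.655
(b) Area = (√3/4)·s² = (√3/4)·6.53² = (√3/4)·42.6409 = 18.46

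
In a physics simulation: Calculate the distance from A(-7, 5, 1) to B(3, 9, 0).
d = √[(10)² + (4)² + (-1)²] = √117 = 10.82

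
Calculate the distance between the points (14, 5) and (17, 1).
Using the distance formula: d = sqrt((x₂-x₁)² + (y₂-y₁)²)
dx = 17 - 14 = 3
dy = 1 - 5 = -4
d = sqrt(3² + (-4)²) = sqrt(9 + 16) = sqrt(25) = 5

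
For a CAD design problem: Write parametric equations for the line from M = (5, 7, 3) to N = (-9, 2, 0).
Direction vector d = N - M = (-14, -5, -3)
x = 5 - 14t, y = 7 - 5t, z = 3 - 3t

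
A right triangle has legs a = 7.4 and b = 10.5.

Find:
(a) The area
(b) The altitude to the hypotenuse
(a) Area = ½ab = ½·7.4·10.5 = 38.85
(b) Hypotenuse c = √(7.4² + 10.5²) = √165.01 = 12.8456
    Area = ½·c·h_c  →  h_c = 2·Area/c = 2·38.85/12.8456 = 6.049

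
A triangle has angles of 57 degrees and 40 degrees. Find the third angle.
Sum of angles in a triangle = 180 degrees
Third angle = 180 - 57 - 40
Third angle = 83 degrees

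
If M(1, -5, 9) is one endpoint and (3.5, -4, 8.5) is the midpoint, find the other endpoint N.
N = (2×3.5 - 1, 2×(-4) - (-5), 2×8.5 - 9) = (6, -3, 8)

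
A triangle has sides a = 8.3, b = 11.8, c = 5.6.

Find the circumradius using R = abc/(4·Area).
s = (a+b+c)/2 = 12.85
Area = √(s(s-a)(s-b)(s-c)) = √(12.85·4.55·1.05·7.25) = 21.097
R = abc/(4·Area) = (8.3·11.8·5.6)/(4·21.097) = 548.464/84.388 = 6.499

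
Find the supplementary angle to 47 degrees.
Supplementary angles sum to 180 degrees.
Other angle = 180 - 47
Other angle = 133 degrees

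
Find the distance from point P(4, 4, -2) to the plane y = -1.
d = |0(4) + 1(4) + 0(-2) - (-1)| / √(0² + 1² + 0²) = 5/√1 = 5.0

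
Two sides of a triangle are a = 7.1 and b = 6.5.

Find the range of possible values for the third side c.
By the triangle inequality: |a - b| < c < a + b
|7.1 - 6.5| < c < 7.1 + 6.5
0.6 < c < 13.6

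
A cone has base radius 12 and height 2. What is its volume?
Volume = (1/3) * pi * r² * h
Volume = (1/3) * pi * 12² * 2
Volume = (1/3) * pi * 144 * 2
Volume = (1/3) * pi * 288
Volume = 301.59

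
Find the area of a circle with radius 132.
Area = pi * r²
Area = pi * 132²
Area = pi * 17424
Area = 54739.11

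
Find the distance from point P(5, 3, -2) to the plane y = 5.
d = |0(5) + 1(3) + 0(-2) - (5)| / √(0² + 1² + 0²) = 2/√1 = 2.0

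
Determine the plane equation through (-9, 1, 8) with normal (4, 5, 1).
d = n·P = (4)(-9) + (5)(1) + (1)(8) = -23
Plane: 4x + 5y + z = -23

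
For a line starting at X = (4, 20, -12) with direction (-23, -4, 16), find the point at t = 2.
P(2) = (4 + (-23)(2), 20 + (-4)(2), -12 + 16(2)) = (-42, 12, 20)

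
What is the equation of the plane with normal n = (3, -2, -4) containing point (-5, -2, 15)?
d = n·P = (3)(-5) + (-2)(-2) + (-4)(15) = -71
Plane: 3x - 2y - 4z = -71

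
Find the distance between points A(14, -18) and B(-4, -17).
Using the distance formula: d = sqrt((x₂-x₁)² + (y₂-y₁)²)
dx = (-4) - 14 = -18
dy = (-17) - (-18) = 1
d = sqrt((-18)² + 1²) = sqrt(324 + 1) = sqrt(325) = 18.03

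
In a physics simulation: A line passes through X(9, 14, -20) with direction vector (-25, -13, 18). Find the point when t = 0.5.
P(0.5) = (9 + (-25)(0.5), 14 + (-13)(0.5), -20 + 18(0.5)) = (-3.5, 7.5, -11)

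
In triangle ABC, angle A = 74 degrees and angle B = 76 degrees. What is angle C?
Sum of angles in a triangle = 180 degrees
Third angle = 180 - 74 - 76
Third angle = 30 degrees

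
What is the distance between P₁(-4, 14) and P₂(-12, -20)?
Using the distance formula: d = sqrt((x₂-x₁)² + (y₂-y₁)²)
dx = (-12) - (-4) = -8
dy = (-20) - 14 = -34
d = sqrt((-8)² + (-34)²) = sqrt(64 + 1156) = sqrt(1220) = 34.93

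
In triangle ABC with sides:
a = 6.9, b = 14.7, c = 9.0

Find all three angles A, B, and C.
By the law of cosines:
cos(A) = (b² + c² - a²)/(2bc) = 0.942857  →  A = 19.46°
cos(B) = (a² + c² - b²)/(2ac) = -0.704348  →  B = 134.8°
cos(C) = (a² + b² - c²)/(2ab) = 0.900621  →  C = 25.76°
Check: A + B + C = 180.0° ✓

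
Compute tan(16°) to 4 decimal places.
tan(16 degrees) = 0.2867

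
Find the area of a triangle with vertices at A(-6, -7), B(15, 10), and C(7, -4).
Using the coordinate formula: Area = (1/2)|x₁(y₂-y₃) + x₂(y₃-y₁) + x₃(y₁-y₂)|
Area = (1/2)|(-6)(10-(-4)) + 15((-4)-(-7)) + 7((-7)-10)|
Area = (1/2)|(-6)*14 + 15*3 + 7*(-17)|
Area = (1/2)|(-84) + 45 + (-119)|
Area = (1/2)*158 = 79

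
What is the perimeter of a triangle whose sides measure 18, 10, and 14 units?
Perimeter = sum of all sides
Perimeter = 18 + 10 + 14
Perimeter = 42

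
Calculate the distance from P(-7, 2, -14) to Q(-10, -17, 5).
d = √[(-3)² + (-19)² + (19)²] = √731 = 27.04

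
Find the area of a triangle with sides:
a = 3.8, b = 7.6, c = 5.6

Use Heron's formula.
s = (a+b+c)/2 = (3.8+7.6+5.6)/2 = 8.5
A = √(s(s-a)(s-b)(s-c)) = √(8.5·4.7·0.9·2.9)
A = √104.27 = 10.21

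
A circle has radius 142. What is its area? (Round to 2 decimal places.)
Area = pi * r²
Area = pi * 142²
Area = pi * 20164
Area = 63347.07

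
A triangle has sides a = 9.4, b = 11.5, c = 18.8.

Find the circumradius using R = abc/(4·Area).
s = (a+b+c)/2 = 19.85
Area = √(s(s-a)(s-b)(s-c)) = √(19.85·10.45·8.35·1.05) = 42.6458
R = abc/(4·Area) = (9.4·11.5·18.8)/(4·42.6458) = 2032.28/170.5832 = 11.91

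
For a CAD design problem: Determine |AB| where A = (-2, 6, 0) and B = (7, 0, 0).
d = √[(9)² + (-6)² + (0)²] = √117 = 10.82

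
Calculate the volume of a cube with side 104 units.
Volume = s³
Volume = 104³
Volume = 1124864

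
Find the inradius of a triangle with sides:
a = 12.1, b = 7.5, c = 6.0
s = (a+b+c)/2 = (12.1+7.5+6.0)/2 = 12.8
Area = √(s(s-a)(s-b)(s-c)) = √(12.8·0.7·5.3·6.8) = 17.9699
r = Area/s = 17.9699/12.8 = 1.404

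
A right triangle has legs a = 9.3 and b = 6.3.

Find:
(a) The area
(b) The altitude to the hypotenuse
(a) Area = ½ab = ½·9.3·6.3 = 29.295
(b) Hypotenuse c = √(9.3² + 6.3²) = √126.18 = 11.233
    Area = ½·c·h_c  →  h_c = 2·Area/c = 2·29.295/11.233 = 5.216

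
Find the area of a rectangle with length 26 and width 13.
Area = length * width
Area = 26 * 13
Area = 338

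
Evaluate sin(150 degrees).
sin(150 degrees) = 0.5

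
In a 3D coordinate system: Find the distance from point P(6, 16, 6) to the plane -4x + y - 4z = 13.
d = |(-4)(6) + 1(16) + (-4)(6) - (13)| / √((-4)² + 1² + (-4)²) = 45/√33 = 7.833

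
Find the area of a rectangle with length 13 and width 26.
Area = length * width
Area = 13 * 26
Area = 338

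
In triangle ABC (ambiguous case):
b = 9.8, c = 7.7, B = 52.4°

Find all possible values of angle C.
sin(C)/c = sin(B)/b  →  sin(C) = c·sin(B)/b = 7.7·sin(52.4°)/9.8 = 0.622513
C₁ = arcsin(0.622513) = 38.5°,  C₂ = 180° - C₁ = 141.5°
Check C₂: A = 180° - 52.4° - 141.5° = -13.9° ≤ 0, rejected
C = 38.5° (one solution)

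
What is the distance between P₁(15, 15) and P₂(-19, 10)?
Using the distance formula: d = sqrt((x₂-x₁)² + (y₂-y₁)²)
dx = (-19) - 15 = -34
dy = 10 - 15 = -5
d = sqrt((-34)² + (-5)²) = sqrt(1156 + 25) = sqrt(1181) = 34.37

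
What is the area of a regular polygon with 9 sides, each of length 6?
For a regular 9-gon with side length s = 6:
Apothem a = s / (2*tan(pi/9)) = 6 / (2*tan(pi/9)) ≈ 8.24243
Perimeter P = 9 * 6 = 54
Area = (1/2) * P * a = (1/2) * 54 * 8.24243 = 222.55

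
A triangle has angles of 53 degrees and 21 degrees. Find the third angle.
Sum of angles in a triangle = 180 degrees
Third angle = 180 - 53 - 21
Third angle = 106 degrees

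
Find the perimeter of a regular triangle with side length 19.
Perimeter = number of sides * side length
Perimeter = 3 * 19
Perimeter = 57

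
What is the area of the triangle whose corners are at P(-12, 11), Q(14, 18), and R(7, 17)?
Using the coordinate formula: Area = (1/2)|x₁(y₂-y₃) + x₂(y₃-y₁) + x₃(y₁-y₂)|
Area = (1/2)|(-12)(18-17) + 14(17-11) + 7(11-18)|
Area = (1/2)|(-12)*1 + 14*6 + 7*(-7)|
Area = (1/2)|(-12) + 84 + (-49)|
Area = (1/2)*23 = 11.50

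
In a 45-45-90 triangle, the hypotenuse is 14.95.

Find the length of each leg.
In a 45-45-90 triangle, hypotenuse = leg·√2  →  leg = hypotenuse/√2
leg = 14.95/√2 = 10.57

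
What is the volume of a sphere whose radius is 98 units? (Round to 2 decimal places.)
Volume = (4/3) * pi * r³
Volume = (4/3) * pi * 98³
Volume = (4/3) * pi * 941192
Volume = 3942455.83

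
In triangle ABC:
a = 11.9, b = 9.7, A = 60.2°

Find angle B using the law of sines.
sin(B)/b = sin(A)/a
sin(B) = b·sin(A)/a = 9.7·sin(60.2°)/11.9 = 0.707338
B = arcsin(0.707338) = 45.02°  (b ≤ a, so B ≤ A and the acute solution is unique)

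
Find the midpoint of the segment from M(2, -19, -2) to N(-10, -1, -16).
Midpoint = ((2-10)/2, (-19-1)/2, (-2-16)/2) = (-4, -10, -9)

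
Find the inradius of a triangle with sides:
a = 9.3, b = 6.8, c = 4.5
s = (a+b+c)/2 = (9.3+6.8+4.5)/2 = 10.3
Area = √(s(s-a)(s-b)(s-c)) = √(10.3·1·3.5·5.8) = 14.4599
r = Area/s = 14.4599/10.3 = 1.404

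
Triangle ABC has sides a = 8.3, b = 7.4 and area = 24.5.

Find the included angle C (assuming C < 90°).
Area = ½ab·sin(C)  →  sin(C) = 2·Area/(ab)
sin(C) = 2·24.5/(8.3·7.4) = 0.797786
C = arcsin(0.797786) = 52.92°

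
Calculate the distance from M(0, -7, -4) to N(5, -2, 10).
d = √[(5)² + (5)² + (14)²] = √246 = 15.68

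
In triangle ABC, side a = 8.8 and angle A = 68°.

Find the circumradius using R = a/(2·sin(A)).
R = a/(2·sin(A)) = 8.8/(2·sin(68°))
R = 8.8/(2·0.927184) = 8.8/1.854368 = 4.746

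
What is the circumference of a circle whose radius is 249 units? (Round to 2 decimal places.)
Circumference = 2 * pi * r
Circumference = 2 * pi * 249
Circumference = 1564.51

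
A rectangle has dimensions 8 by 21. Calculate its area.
Area = length * width
Area = 8 * 21
Area = 168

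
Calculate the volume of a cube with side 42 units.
Volume = s³
Volume = 42³
Volume = 74088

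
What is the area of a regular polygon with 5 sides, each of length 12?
For a regular 5-gon with side length s = 12:
Apothem a = s / (2*tan(pi/5)) = 12 / (2*tan(pi/5)) ≈ 8.2583
Perimeter P = 5 * 12 = 60
Area = (1/2) * P * a = (1/2) * 60 * 8.2583 = 247.75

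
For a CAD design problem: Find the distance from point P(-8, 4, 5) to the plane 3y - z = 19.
d = |0(-8) + 3(4) + (-1)(5) - (19)| / √(0² + 3² + (-1)²) = 12/√10 = 3.795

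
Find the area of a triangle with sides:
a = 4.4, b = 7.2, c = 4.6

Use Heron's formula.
s = (a+b+c)/2 = (4.4+7.2+4.6)/2 = 8.1
A = √(s(s-a)(s-b)(s-c)) = √(8.1·3.7·0.9·3.5)
A = √94.4055 = 9.716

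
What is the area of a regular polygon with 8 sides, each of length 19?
For a regular 8-gon with side length s = 19:
Apothem a = s / (2*tan(pi/8)) = 19 / (2*tan(pi/8)) ≈ 22.935
Perimeter P = 8 * 19 = 152
Area = (1/2) * P * a = (1/2) * 152 * 22.935 = 1743.06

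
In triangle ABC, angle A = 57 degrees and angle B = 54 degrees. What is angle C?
Sum of angles in a triangle = 180 degrees
Third angle = 180 - 57 - 54
Third angle = 69 degrees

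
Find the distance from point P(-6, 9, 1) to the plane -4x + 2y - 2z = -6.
d = |(-4)(-6) + 2(9) + (-2)(1) - (-6)| / √((-4)² + 2² + (-2)²) = 46/√24 = 9.39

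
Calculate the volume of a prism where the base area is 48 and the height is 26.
Volume = base area * height
Volume = 48 * 26
Volume = 1248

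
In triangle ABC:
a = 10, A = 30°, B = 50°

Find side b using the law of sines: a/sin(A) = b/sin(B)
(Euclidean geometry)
b = a·sin(B)/sin(A) = 10·sin(50°)/sin(30°)
b = 10·0.766044/0.500000 = 15.32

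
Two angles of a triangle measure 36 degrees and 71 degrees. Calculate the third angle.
Sum of angles in a triangle = 180 degrees
Third angle = 180 - 36 - 71
Third angle = 73 degrees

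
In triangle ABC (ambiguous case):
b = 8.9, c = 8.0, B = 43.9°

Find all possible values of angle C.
sin(C)/c = sin(B)/b  →  sin(C) = c·sin(B)/b = 8.0·sin(43.9°)/8.9 = 0.623283
C₁ = arcsin(0.623283) = 38.56°,  C₂ = 180° - C₁ = 141.44°
Check C₂: A = 180° - 43.9° - 141.44° = -5.34° ≤ 0, rejected
C = 38.56° (one solution)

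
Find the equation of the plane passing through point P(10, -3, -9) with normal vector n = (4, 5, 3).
d = n·P = (4)(10) + (5)(-3) + (3)(-9) = -2
Plane: 4x + 5y + 3z = -2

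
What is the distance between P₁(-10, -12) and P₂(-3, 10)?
Using the distance formula: d = sqrt((x₂-x₁)² + (y₂-y₁)²)
dx = (-3) - (-10) = 7
dy = 10 - (-12) = 22
d = sqrt(7² + 22²) = sqrt(49 + 484) = sqrt(533) = 23.09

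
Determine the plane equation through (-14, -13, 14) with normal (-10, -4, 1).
d = n·P = (-10)(-14) + (-4)(-13) + (1)(14) = 206
Plane: -10x - 4y + z = 206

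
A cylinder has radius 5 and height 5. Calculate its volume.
Volume = pi * r² * h
Volume = pi * 5² * 5
Volume = pi * 25 * 5
Volume = pi * 125
Volume = 392.70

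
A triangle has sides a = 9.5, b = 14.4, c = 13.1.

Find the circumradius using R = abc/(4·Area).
s = (a+b+c)/2 = 18.5
Area = √(s(s-a)(s-b)(s-c)) = √(18.5·9·4.1·5.4) = 60.715
R = abc/(4·Area) = (9.5·14.4·13.1)/(4·60.715) = 1792.08/242.86 = 7.379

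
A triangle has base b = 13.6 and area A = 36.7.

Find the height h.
A = ½bh  →  h = 2A/b
h = 2·36.7/13.6 = 5.397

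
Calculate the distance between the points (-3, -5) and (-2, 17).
Using the distance formula: d = sqrt((x₂-x₁)² + (y₂-y₁)²)
dx = (-2) - (-3) = 1
dy = 17 - (-5) = 22
d = sqrt(1² + 22²) = sqrt(1 + 484) = sqrt(485) = 22.02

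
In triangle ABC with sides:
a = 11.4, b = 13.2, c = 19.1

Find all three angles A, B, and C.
By the law of cosines:
cos(A) = (b² + c² - a²)/(2bc) = 0.811300  →  A = 35.78°
cos(B) = (a² + c² - b²)/(2ac) = 0.736038  →  B = 42.6°
cos(C) = (a² + b² - c²)/(2ab) = -0.201389  →  C = 101.6°
Check: A + B + C = 180.0° ✓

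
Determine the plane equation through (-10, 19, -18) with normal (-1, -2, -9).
d = n·P = (-1)(-10) + (-2)(19) + (-9)(-18) = 134
Plane: -x - 2y - 9z = 134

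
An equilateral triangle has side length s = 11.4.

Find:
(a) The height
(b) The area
(a) Height h = s·√3/2 = 11.4·√3/2 = 9.873
(b) Area = (√3/4)·s² = (√3/4)·11.4² = (√3/4)·129.96 = 56.27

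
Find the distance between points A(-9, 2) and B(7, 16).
Using the distance formula: d = sqrt((x₂-x₁)² + (y₂-y₁)²)
dx = 7 - (-9) = 16
dy = 16 - 2 = 14
d = sqrt(16² + 14²) = sqrt(256 + 196) = sqrt(452) = 21.26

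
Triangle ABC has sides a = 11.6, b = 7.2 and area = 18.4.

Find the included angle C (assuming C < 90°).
Area = ½ab·sin(C)  →  sin(C) = 2·Area/(ab)
sin(C) = 2·18.4/(11.6·7.2) = 0.440613
C = arcsin(0.440613) = 26.14°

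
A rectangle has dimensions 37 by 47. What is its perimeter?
Perimeter = 2 * (length + width)
Perimeter = 2 * (37 + 47)
Perimeter = 2 * 84
Perimeter = 168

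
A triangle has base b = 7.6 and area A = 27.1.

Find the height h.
A = ½bh  →  h = 2A/b
h = 2·27.1/7.6 = 7.132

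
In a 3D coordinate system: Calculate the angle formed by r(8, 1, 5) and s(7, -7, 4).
r·s = 69, |r|² = 90, |s|² = 114
cos θ = 69/√10260 ≈ 0.6812
θ ≈ 47.06°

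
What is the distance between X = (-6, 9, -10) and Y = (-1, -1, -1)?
d = √[(5)² + (-10)² + (9)²] = √206 = 14.35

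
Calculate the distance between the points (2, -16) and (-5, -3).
Using the distance formula: d = sqrt((x₂-x₁)² + (y₂-y₁)²)
dx = (-5) - 2 = -7
dy = (-3) - (-16) = 13
d = sqrt((-7)² + 13²) = sqrt(49 + 169) = sqrt(218) = 14.76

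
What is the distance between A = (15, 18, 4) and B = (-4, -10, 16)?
d = √[(-19)² + (-28)² + (12)²] = √1289 = 35.9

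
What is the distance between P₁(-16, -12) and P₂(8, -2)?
Using the distance formula: d = sqrt((x₂-x₁)² + (y₂-y₁)²)
dx = 8 - (-16) = 24
dy = (-2) - (-12) = 10
d = sqrt(24² + 10²) = sqrt(576 + 100) = sqrt(676) = 26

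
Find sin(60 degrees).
sin(60 degrees) = sqrt(3)/2
Decimal approximation: 0.866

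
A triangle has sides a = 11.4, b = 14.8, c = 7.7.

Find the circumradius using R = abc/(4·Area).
s = (a+b+c)/2 = 16.95
Area = √(s(s-a)(s-b)(s-c)) = √(16.95·5.55·2.15·9.25) = 43.2535
R = abc/(4·Area) = (11.4·14.8·7.7)/(4·43.2535) = 1299.144/173.014 = 7.509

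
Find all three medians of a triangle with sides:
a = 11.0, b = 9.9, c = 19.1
Using m_x = ½√(2y² + 2z² - x²):
m_a = ½√(2·9.9² + 2·19.1² - 11.0²) = ½√804.64 = 14.18
m_b = ½√(2·11.0² + 2·19.1² - 9.9²) = ½√873.61 = 14.78
m_c = ½√(2·11.0² + 2·9.9² - 19.1²) = ½√73.21 = 4.278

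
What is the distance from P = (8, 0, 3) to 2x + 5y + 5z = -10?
d = |2(8) + 5(0) + 5(3) - (-10)| / √(2² + 5² + 5²) = 41/√54 = 5.579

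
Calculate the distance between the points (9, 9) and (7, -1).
Using the distance formula: d = sqrt((x₂-x₁)² + (y₂-y₁)²)
dx = 7 - 9 = -2
dy = (-1) - 9 = -10
d = sqrt((-2)² + (-10)²) = sqrt(4 + 100) = sqrt(104) = 10.20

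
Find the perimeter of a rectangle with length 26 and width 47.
Perimeter = 2 * (length + width)
Perimeter = 2 * (26 + 47)
Perimeter = 2 * 73
Perimeter = 146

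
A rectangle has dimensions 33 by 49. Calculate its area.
Area = length * width
Area = 33 * 49
Area = 1617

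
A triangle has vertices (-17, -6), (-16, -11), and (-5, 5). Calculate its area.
Using the coordinate formula: Area = (1/2)|x₁(y₂-y₃) + x₂(y₃-y₁) + x₃(y₁-y₂)|
Area = (1/2)|(-17)((-11)-5) + (-16)(5-(-6)) + (-5)((-6)-(-11))|
Area = (1/2)|(-17)*(-16) + (-16)*11 + (-5)*5|
Area = (1/2)|272 + (-176) + (-25)|
Area = (1/2)*71 = 35.50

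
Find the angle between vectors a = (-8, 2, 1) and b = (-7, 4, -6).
a·b = 58, |a|² = 69, |b|² = 101
cos θ = 58/√6969 ≈ 0.6948
θ ≈ 45.99°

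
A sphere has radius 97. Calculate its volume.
Volume = (4/3) * pi * r³
Volume = (4/3) * pi * 97³
Volume = (4/3) * pi * 912673
Volume = 3822995.72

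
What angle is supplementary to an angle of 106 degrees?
Supplementary angles sum to 180 degrees.
Other angle = 180 - 106
Other angle = 74 degrees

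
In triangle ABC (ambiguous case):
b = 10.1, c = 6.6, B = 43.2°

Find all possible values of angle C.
sin(C)/c = sin(B)/b  →  sin(C) = c·sin(B)/b = 6.6·sin(43.2°)/10.1 = 0.447328
C₁ = arcsin(0.447328) = 26.57°,  C₂ = 180° - C₁ = 153.43°
Check C₂: A = 180° - 43.2° - 153.43° = -16.63° ≤ 0, rejected
C = 26.57° (one solution)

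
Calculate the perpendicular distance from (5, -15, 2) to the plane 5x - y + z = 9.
d = |5(5) + (-1)(-15) + 1(2) - (9)| / √(5² + (-1)² + 1²) = 33/√27 = 6.351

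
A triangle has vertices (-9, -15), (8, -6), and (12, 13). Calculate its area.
Using the coordinate formula: Area = (1/2)|x₁(y₂-y₃) + x₂(y₃-y₁) + x₃(y₁-y₂)|
Area = (1/2)|(-9)((-6)-13) + 8(13-(-15)) + 12((-15)-(-6))|
Area = (1/2)|(-9)*(-19) + 8*28 + 12*(-9)|
Area = (1/2)|171 + 224 + (-108)|
Area = (1/2)*287 = 143.50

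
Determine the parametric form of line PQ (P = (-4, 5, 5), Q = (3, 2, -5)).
Direction vector d = Q - P = (7, -3, -10)
x = -4 + 7t, y = 5 - 3t, z = 5 - 10t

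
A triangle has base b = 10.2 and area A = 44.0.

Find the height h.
A = ½bh  →  h = 2A/b
h = 2·44.0/10.2 = 8.627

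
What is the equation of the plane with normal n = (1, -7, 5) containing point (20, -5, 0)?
d = n·P = (1)(20) + (-7)(-5) + (5)(0) = 55
Plane: x - 7y + 5z = 55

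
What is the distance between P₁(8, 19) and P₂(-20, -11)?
Using the distance formula: d = sqrt((x₂-x₁)² + (y₂-y₁)²)
dx = (-20) - 8 = -28
dy = (-11) - 19 = -30
d = sqrt((-28)² + (-30)²) = sqrt(784 + 900) = sqrt(1684) = 41.04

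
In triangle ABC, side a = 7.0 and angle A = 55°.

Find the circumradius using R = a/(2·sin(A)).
R = a/(2·sin(A)) = 7.0/(2·sin(55°))
R = 7.0/(2·0.819152) = 7.0/1.638304 = 4.273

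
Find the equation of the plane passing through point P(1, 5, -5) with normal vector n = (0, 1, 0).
d = n·P = (0)(1) + (1)(5) + (0)(-5) = 5
Plane: y = 5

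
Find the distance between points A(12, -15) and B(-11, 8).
Using the distance formula: d = sqrt((x₂-x₁)² + (y₂-y₁)²)
dx = (-11) - 12 = -23
dy = 8 - (-15) = 23
d = sqrt((-23)² + 23²) = sqrt(529 + 529) = sqrt(1058) = 32.53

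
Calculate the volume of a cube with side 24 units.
Volume = s³
Volume = 24³
Volume = 13824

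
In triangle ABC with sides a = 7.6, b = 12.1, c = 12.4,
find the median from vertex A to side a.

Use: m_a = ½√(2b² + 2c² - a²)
m_a = ½√(2·12.1² + 2·12.4² - 7.6²)
m_a = ½√(292.82 + 307.52 - 57.76) = ½√542.58 = 11.65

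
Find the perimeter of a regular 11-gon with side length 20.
Perimeter = number of sides * side length
Perimeter = 11 * 20
Perimeter = 220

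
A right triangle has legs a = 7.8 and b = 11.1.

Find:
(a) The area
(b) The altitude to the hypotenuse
(a) Area = ½ab = ½·7.8·11.1 = 43.29
(b) Hypotenuse c = √(7.8² + 11.1²) = √184.05 = 13.5665
    Area = ½·c·h_c  →  h_c = 2·Area/c = 2·43.29/13.5665 = 6.382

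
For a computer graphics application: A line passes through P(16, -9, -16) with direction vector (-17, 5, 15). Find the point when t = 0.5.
P(0.5) = (16 + (-17)(0.5), -9 + 5(0.5), -16 + 15(0.5)) = (7.5, -6.5, -8.5)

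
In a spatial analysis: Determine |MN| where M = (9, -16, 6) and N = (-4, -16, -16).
d = √[(-13)² + (0)² + (-22)²] = √653 = 25.55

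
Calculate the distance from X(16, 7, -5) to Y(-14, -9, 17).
d = √[(-30)² + (-16)² + (22)²] = √1640 = 40.5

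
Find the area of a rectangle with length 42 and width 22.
Area = length * width
Area = 42 * 22
Area = 924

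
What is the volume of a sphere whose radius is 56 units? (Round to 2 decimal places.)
Volume = (4/3) * pi * r³
Volume = (4/3) * pi * 56³
Volume = (4/3) * pi * 175616
Volume = 735618.58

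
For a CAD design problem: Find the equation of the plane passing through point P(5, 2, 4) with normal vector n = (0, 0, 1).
d = n·P = (0)(5) + (0)(2) + (1)(4) = 4
Plane: z = 4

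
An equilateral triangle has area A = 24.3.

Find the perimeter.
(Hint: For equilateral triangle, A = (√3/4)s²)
A = (√3/4)s²  →  s² = 4A/√3 = 4·24.3/√3 = 56.1184
s = 7.49122
Perimeter = 3s = 22.47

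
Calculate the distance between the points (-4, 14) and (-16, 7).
Using the distance formula: d = sqrt((x₂-x₁)² + (y₂-y₁)²)
dx = (-16) - (-4) = -12
dy = 7 - 14 = -7
d = sqrt((-12)² + (-7)²) = sqrt(144 + 49) = sqrt(193) = 13.89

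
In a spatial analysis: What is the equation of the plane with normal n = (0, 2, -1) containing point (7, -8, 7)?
d = n·P = (0)(7) + (2)(-8) + (-1)(7) = -23
Plane: 2y - z = -23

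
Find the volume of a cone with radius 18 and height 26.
Volume = (1/3) * pi * r² * h
Volume = (1/3) * pi * 18² * 26
Volume = (1/3) * pi * 324 * 26
Volume = (1/3) * pi * 8424
Volume = 8821.59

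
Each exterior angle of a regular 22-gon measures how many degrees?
Exterior angle of a regular n-gon = 360/n
Exterior angle = 360/22
Exterior angle = 16.36 degrees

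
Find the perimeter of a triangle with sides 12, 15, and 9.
Perimeter = sum of all sides
Perimeter = 12 + 15 + 9
Perimeter = 36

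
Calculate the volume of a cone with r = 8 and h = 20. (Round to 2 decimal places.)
Volume = (1/3) * pi * r² * h
Volume = (1/3) * pi * 8² * 20
Volume = (1/3) * pi * 64 * 20
Volume = (1/3) * pi * 1280
Volume = 1340.41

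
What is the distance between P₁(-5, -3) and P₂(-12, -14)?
Using the distance formula: d = sqrt((x₂-x₁)² + (y₂-y₁)²)
dx = (-12) - (-5) = -7
dy = (-14) - (-3) = -11
d = sqrt((-7)² + (-11)²) = sqrt(49 + 121) = sqrt(170) = 13.04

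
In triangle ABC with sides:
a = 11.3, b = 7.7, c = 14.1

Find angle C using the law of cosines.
cos(C) = (a² + b² - c²)/(2ab)
cos(C) = (11.3² + 7.7² - 14.1²)/(2·11.3·7.7) = -11.83/174.02 = -0.067981
C = arccos(-0.067981) = 93.9°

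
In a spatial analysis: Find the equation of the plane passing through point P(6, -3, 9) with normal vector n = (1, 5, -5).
d = n·P = (1)(6) + (5)(-3) + (-5)(9) = -54
Plane: x + 5y - 5z = -54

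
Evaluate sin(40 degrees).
sin(40 degrees) = 0.6428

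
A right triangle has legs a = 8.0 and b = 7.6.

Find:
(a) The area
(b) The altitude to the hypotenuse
(a) Area = ½ab = ½·8.0·7.6 = 30.4
(b) Hypotenuse c = √(8.0² + 7.6²) = √121.76 = 11.0345
    Area = ½·c·h_c  →  h_c = 2·Area/c = 2·30.4/11.0345 = 5.51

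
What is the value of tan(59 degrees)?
tan(59 degrees) = 1.6643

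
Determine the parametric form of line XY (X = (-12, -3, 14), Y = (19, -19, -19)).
Direction vector d = Y - X = (31, -16, -33)
x = -12 + 31t, y = -3 - 16t, z = 14 - 33t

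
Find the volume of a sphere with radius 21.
Volume = (4/3) * pi * r³
Volume = (4/3) * pi * 21³
Volume = (4/3) * pi * 9261
Volume = 38792.39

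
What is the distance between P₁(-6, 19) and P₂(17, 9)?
Using the distance formula: d = sqrt((x₂-x₁)² + (y₂-y₁)²)
dx = 17 - (-6) = 23
dy = 9 - 19 = -10
d = sqrt(23² + (-10)²) = sqrt(529 + 100) = sqrt(629) = 25.08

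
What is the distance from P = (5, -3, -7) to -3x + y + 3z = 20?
d = |(-3)(5) + 1(-3) + 3(-7) - (20)| / √((-3)² + 1² + 3²) = 59/√19 = 13.54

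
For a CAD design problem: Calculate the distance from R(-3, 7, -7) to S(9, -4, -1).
d = √[(12)² + (-11)² + (6)²] = √301 = 17.35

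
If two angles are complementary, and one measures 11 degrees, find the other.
Complementary angles sum to 90 degrees.
Other angle = 90 - 11
Other angle = 79 degrees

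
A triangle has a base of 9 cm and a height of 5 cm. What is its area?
Area = (1/2) * base * height
Area = (1/2) * 9 * 5
Area = 22.50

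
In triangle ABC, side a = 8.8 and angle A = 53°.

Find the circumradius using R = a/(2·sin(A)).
R = a/(2·sin(A)) = 8.8/(2·sin(53°))
R = 8.8/(2·0.798636) = 8.8/1.597271 = 5.509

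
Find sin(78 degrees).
sin(78 degrees) = 0.9781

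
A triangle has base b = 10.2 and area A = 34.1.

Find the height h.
A = ½bh  →  h = 2A/b
h = 2·34.1/10.2 = 6.686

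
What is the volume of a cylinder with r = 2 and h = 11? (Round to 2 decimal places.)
Volume = pi * r² * h
Volume = pi * 2² * 11
Volume = pi * 4 * 11
Volume = pi * 44
Volume = 138.23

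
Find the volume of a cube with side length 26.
Volume = s³
Volume = 26³
Volume = 17576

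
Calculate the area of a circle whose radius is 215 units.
Area = pi * r²
Area = pi * 215²
Area = pi * 46225
Area = 145220.12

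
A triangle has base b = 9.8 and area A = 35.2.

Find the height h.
A = ½bh  →  h = 2A/b
h = 2·35.2/9.8 = 7.184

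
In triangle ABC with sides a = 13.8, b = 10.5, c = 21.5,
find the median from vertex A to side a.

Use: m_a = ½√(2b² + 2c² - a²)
m_a = ½√(2·10.5² + 2·21.5² - 13.8²)
m_a = ½√(220.5 + 924.5 - 190.44) = ½√954.56 = 15.45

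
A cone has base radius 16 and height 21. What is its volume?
Volume = (1/3) * pi * r² * h
Volume = (1/3) * pi * 16² * 21
Volume = (1/3) * pi * 256 * 21
Volume = (1/3) * pi * 5376
Volume = 5629.73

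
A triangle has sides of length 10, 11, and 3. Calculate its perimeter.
Perimeter = sum of all sides
Perimeter = 10 + 11 + 3
Perimeter = 24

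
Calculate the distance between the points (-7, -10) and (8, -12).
Using the distance formula: d = sqrt((x₂-x₁)² + (y₂-y₁)²)
dx = 8 - (-7) = 15
dy = (-12) - (-10) = -2
d = sqrt(15² + (-2)²) = sqrt(225 + 4) = sqrt(229) = 15.13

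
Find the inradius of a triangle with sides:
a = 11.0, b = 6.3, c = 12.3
s = (a+b+c)/2 = (11.0+6.3+12.3)/2 = 14.8
Area = √(s(s-a)(s-b)(s-c)) = √(14.8·3.8·8.5·2.5) = 34.5702
r = Area/s = 34.5702/14.8 = 2.336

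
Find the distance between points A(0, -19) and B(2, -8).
Using the distance formula: d = sqrt((x₂-x₁)² + (y₂-y₁)²)
dx = 2 - 0 = 2
dy = (-8) - (-19) = 11
d = sqrt(2² + 11²) = sqrt(4 + 121) = sqrt(125) = 11.18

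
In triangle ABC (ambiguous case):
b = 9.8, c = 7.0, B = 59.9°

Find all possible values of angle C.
sin(C)/c = sin(B)/b  →  sin(C) = c·sin(B)/b = 7.0·sin(59.9°)/9.8 = 0.617965
C₁ = arcsin(0.617965) = 38.17°,  C₂ = 180° - C₁ = 141.83°
Check C₂: A = 180° - 59.9° - 141.83° = -21.73° ≤ 0, rejected
C = 38.17° (one solution)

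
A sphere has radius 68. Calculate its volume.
Volume = (4/3) * pi * r³
Volume = (4/3) * pi * 68³
Volume = (4/3) * pi * 314432
Volume = 1317089.68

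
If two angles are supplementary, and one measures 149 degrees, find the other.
Supplementary angles sum to 180 degrees.
Other angle = 180 - 149
Other angle = 31 degrees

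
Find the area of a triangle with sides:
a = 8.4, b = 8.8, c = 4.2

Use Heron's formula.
s = (a+b+c)/2 = (8.4+8.8+4.2)/2 = 10.7
A = √(s(s-a)(s-b)(s-c)) = √(10.7·2.3·1.9·6.5)
A = √303.934 = 17.43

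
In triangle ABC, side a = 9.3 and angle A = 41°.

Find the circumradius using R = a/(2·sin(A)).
R = a/(2·sin(A)) = 9.3/(2·sin(41°))
R = 9.3/(2·0.656059) = 9.3/1.312118 = 7.088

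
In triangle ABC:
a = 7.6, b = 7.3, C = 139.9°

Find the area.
Using A = ½ab·sin(C):
A = ½·7.6·7.3·sin(139.9°) = ½·55.48·0.644124 = 17.87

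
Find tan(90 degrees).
tan(90 degrees) = undefined
Decimal approximation: undefined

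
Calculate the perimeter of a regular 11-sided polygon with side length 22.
Perimeter = number of sides * side length
Perimeter = 11 * 22
Perimeter = 242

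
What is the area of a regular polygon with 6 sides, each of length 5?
For a regular 6-gon with side length s = 5:
Apothem a = s / (2*tan(pi/6)) = 5 / (2*tan(pi/6)) ≈ 4.3301
Perimeter P = 6 * 5 = 30
Area = (1/2) * P * a = (1/2) * 30 * 4.3301 = 64.95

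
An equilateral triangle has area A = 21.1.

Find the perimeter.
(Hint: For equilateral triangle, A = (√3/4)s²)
A = (√3/4)s²  →  s² = 4A/√3 = 4·21.1/√3 = 48.7284
s = 6.98057
Perimeter = 3s = 20.94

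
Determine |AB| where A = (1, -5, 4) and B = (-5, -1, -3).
d = √[(-6)² + (4)² + (-7)²] = √101 = 10.05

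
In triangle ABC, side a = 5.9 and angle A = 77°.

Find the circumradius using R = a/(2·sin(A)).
R = a/(2·sin(A)) = 5.9/(2·sin(77°))
R = 5.9/(2·0.974370) = 5.9/1.948740 = 3.028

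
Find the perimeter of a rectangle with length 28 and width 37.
Perimeter = 2 * (length + width)
Perimeter = 2 * (28 + 37)
Perimeter = 2 * 65
Perimeter = 130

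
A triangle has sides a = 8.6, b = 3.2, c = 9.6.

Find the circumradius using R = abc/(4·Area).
s = (a+b+c)/2 = 10.7
Area = √(s(s-a)(s-b)(s-c)) = √(10.7·2.1·7.5·1.1) = 13.6153
R = abc/(4·Area) = (8.6·3.2·9.6)/(4·13.6153) = 264.192/54.4612 = 4.851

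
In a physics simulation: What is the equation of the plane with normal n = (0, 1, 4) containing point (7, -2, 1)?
d = n·P = (0)(7) + (1)(-2) + (4)(1) = 2
Plane: y + 4z = 2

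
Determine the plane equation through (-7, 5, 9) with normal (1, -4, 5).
d = n·P = (1)(-7) + (-4)(5) + (5)(9) = 18
Plane: x - 4y + 5z = 18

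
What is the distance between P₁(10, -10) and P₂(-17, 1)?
Using the distance formula: d = sqrt((x₂-x₁)² + (y₂-y₁)²)
dx = (-17) - 10 = -27
dy = 1 - (-10) = 11
d = sqrt((-27)² + 11²) = sqrt(729 + 121) = sqrt(850) = 29.15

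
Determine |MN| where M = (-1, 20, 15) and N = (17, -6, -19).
d = √[(18)² + (-26)² + (-34)²] = √2156 = 46.43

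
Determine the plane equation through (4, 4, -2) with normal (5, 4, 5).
d = n·P = (5)(4) + (4)(4) + (5)(-2) = 26
Plane: 5x + 4y + 5z = 26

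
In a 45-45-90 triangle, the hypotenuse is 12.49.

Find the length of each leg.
In a 45-45-90 triangle, hypotenuse = leg·√2  →  leg = hypotenuse/√2
leg = 12.49/√2 = 8.832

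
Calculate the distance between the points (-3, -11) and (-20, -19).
Using the distance formula: d = sqrt((x₂-x₁)² + (y₂-y₁)²)
dx = (-20) - (-3) = -17
dy = (-19) - (-11) = -8
d = sqrt((-17)² + (-8)²) = sqrt(289 + 64) = sqrt(353) = 18.79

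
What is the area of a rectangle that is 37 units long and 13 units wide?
Area = length * width
Area = 37 * 13
Area = 481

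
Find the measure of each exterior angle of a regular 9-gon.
Exterior angle of a regular n-gon = 360/n
Exterior angle = 360/9
Exterior angle = 40 degrees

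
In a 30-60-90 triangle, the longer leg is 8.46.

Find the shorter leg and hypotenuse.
In a 30-60-90 triangle, sides are in ratio 1 : √3 : 2.
Long leg = short leg·√3  →  short leg = 8.46/√3 = 4.884
Hypotenuse = 2·(short leg) = 2·8.46/√3 = 9.769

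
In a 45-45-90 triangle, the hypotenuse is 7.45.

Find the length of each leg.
In a 45-45-90 triangle, hypotenuse = leg·√2  →  leg = hypotenuse/√2
leg = 7.45/√2 = 5.268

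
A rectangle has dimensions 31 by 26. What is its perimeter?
Perimeter = 2 * (length + width)
Perimeter = 2 * (31 + 26)
Perimeter = 2 * 57
Perimeter = 114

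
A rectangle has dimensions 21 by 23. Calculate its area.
Area = length * width
Area = 21 * 23
Area = 483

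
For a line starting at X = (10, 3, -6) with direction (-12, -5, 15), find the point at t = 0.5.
P(0.5) = (10 + (-12)(0.5), 3 + (-5)(0.5), -6 + 15(0.5)) = (4, 0.5, 1.5)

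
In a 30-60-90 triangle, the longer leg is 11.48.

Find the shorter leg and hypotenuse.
In a 30-60-90 triangle, sides are in ratio 1 : √3 : 2.
Long leg = short leg·√3  →  short leg = 11.48/√3 = 6.628
Hypotenuse = 2·(short leg) = 2·11.48/√3 = 13.26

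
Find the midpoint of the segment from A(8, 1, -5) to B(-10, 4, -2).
Midpoint = ((8-10)/2, (1+4)/2, (-5-2)/2) = (-1, 2.5, -3.5)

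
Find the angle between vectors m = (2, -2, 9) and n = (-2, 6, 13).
m·n = 101, |m|² = 89, |n|² = 209
cos θ = 101/√18601 ≈ 0.7405
θ ≈ 42.22°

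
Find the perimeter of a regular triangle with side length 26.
Perimeter = number of sides * side length
Perimeter = 3 * 26
Perimeter = 78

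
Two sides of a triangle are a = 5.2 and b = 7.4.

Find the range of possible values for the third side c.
By the triangle inequality: |a - b| < c < a + b
|5.2 - 7.4| < c < 5.2 + 7.4
2.2 < c < 12.6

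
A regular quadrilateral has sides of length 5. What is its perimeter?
Perimeter = number of sides * side length
Perimeter = 4 * 5
Perimeter = 20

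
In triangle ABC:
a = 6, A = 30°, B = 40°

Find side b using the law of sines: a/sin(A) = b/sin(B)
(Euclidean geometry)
b = a·sin(B)/sin(A) = 6·sin(40°)/sin(30°)
b = 6·0.642788/0.500000 = 7.713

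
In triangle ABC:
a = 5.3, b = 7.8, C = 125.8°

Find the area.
Using A = ½ab·sin(C):
A = ½·5.3·7.8·sin(125.8°) = ½·41.34·0.811064 = 16.76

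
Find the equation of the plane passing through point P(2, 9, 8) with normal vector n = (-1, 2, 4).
d = n·P = (-1)(2) + (2)(9) + (4)(8) = 48
Plane: -x + 2y + 4z = 48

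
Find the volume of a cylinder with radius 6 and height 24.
Volume = pi * r² * h
Volume = pi * 6² * 24
Volume = pi * 36 * 24
Volume = pi * 864
Volume = 2714.34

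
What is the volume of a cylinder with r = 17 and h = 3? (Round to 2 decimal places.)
Volume = pi * r² * h
Volume = pi * 17² * 3
Volume = pi * 289 * 3
Volume = pi * 867
Volume = 2723.76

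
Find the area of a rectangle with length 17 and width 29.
Area = length * width
Area = 17 * 29
Area = 493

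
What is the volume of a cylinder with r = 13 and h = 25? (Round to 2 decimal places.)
Volume = pi * r² * h
Volume = pi * 13² * 25
Volume = pi * 169 * 25
Volume = pi * 4225
Volume = 13273.23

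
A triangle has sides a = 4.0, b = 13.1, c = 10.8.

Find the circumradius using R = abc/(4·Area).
s = (a+b+c)/2 = 13.95
Area = √(s(s-a)(s-b)(s-c)) = √(13.95·9.95·0.85·3.15) = 19.2781
R = abc/(4·Area) = (4.0·13.1·10.8)/(4·19.2781) = 565.92/77.1124 = 7.339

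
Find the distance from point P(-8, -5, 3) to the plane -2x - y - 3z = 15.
d = |(-2)(-8) + (-1)(-5) + (-3)(3) - (15)| / √((-2)² + (-1)² + (-3)²) = 3/√14 = 0.8018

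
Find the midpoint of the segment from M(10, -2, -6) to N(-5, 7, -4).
Midpoint = ((10-5)/2, (-2+7)/2, (-6-4)/2) = (2.5, 2.5, -5)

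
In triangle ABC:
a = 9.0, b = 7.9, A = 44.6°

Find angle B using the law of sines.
sin(B)/b = sin(A)/a
sin(B) = b·sin(A)/a = 7.9·sin(44.6°)/9.0 = 0.616334
B = arcsin(0.616334) = 38.05°  (b ≤ a, so B ≤ A and the acute solution is unique)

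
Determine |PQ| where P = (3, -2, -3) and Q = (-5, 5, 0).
d = √[(-8)² + (7)² + (3)²] = √122 = 11.05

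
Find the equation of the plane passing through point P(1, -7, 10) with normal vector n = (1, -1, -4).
d = n·P = (1)(1) + (-1)(-7) + (-4)(10) = -32
Plane: x - y - 4z = -32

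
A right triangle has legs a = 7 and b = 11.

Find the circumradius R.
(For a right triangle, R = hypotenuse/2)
Hypotenuse c = √(7² + 11²) = √170 = 13.0384
R = c/2 = 6.519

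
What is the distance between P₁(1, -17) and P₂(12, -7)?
Using the distance formula: d = sqrt((x₂-x₁)² + (y₂-y₁)²)
dx = 12 - 1 = 11
dy = (-7) - (-17) = 10
d = sqrt(11² + 10²) = sqrt(121 + 100) = sqrt(221) = 14.87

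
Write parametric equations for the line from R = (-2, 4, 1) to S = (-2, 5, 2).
Direction vector d = S - R = (0, 1, 1)
x = -2, y = 4 + t, z = 1 + t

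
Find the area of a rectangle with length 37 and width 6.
Area = length * width
Area = 37 * 6
Area = 222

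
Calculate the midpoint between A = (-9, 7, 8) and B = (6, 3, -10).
Midpoint = ((-9+6)/2, (7+3)/2, (8-10)/2) = (-1.5, 5, -1)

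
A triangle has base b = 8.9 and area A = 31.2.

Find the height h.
A = ½bh  →  h = 2A/b
h = 2·31.2/8.9 = 7.011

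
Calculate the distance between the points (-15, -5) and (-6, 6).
Using the distance formula: d = sqrt((x₂-x₁)² + (y₂-y₁)²)
dx = (-6) - (-15) = 9
dy = 6 - (-5) = 11
d = sqrt(9² + 11²) = sqrt(81 + 121) = sqrt(202) = 14.21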